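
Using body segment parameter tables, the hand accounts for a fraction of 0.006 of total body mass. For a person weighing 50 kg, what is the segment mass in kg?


m_segment = body_mass * fraction
m_segment = 50 * 0.006
m_segment = 0.3000


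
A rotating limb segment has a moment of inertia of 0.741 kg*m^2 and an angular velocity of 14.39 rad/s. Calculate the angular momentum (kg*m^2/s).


L = I * omega
L = 0.741 * 14.39
L = 10.6630


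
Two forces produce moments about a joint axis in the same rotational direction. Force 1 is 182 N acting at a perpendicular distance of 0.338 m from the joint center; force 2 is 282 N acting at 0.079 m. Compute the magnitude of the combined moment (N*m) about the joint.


M = F1 * d1 + F2 * d2
M = 182 * 0.338 + 282 * 0.079
M = 61.5160 + 22.2780
M = 83.7940


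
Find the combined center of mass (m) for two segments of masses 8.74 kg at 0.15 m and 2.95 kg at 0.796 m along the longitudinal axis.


COM = (m1*x1 + m2*x2) / (m1 + m2)
COM = (8.74*0.15 + 2.95*0.796) / (8.74 + 2.95)
Numerator = 3.6592
Denominator = 11.6900
COM = 0.3130


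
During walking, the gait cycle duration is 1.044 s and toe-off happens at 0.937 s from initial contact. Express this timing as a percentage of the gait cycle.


pct = (event_time / cycle_time) * 100
pct = (0.937 / 1.044) * 100
ratio = 0.8975
pct = 89.7510


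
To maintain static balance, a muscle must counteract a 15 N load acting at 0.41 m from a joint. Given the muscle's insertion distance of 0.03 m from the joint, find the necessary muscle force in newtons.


F_muscle = W * d_load / d_muscle
F_muscle = 15 * 0.41 / 0.03
Numerator = 6.1500
F_muscle = 205.0000


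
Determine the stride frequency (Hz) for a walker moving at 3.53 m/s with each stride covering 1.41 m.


f = v / stride_length
f = 3.53 / 1.41
f = 2.5035


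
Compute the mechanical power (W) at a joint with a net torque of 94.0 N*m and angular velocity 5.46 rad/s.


P = M * omega
P = 94.0 * 5.46
P = 513.2400


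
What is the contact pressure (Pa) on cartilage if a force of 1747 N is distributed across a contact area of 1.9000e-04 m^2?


P = F / A
P = 1747 / 1.9000e-04
P = 9.1947e+06


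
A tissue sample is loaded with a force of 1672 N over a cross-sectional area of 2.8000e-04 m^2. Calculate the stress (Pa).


stress = F / A
stress = 1672 / 2.8000e-04
stress = 5.9714e+06


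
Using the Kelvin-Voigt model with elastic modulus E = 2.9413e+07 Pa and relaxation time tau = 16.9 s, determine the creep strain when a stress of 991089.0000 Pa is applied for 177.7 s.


epsilon(t) = (sigma/E) * (1 - exp(-t/tau))
sigma/E = 991089.0000 / 2.9413e+07 = 0.0337
exp(-t/tau) = exp(-177.7 / 16.9) = 2.7132e-05
epsilon = 0.0337 * (1 - 2.7132e-05)
epsilon = 0.0337


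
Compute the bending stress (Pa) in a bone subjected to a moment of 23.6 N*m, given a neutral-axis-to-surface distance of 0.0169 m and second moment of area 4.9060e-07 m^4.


sigma = M * c / I
sigma = 23.6 * 0.0169 / 4.9060e-07
M * c = 0.3988
sigma = 812963.7179


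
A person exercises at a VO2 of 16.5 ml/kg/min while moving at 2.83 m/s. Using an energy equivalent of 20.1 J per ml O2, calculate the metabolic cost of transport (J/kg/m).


Power per kg = VO2 * 20.1 / 60
Power per kg = 16.5 * 20.1 / 60 = 5.5275 W/kg
Cost = power_per_kg / speed
Cost = 5.5275 / 2.83
Cost = 1.9532


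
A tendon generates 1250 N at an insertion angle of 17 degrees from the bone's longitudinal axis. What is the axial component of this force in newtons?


F_eff = F_tendon * cos(theta)
theta = 17 deg = 0.2967 rad
cos(theta) = 0.9563
F_eff = 1250 * 0.9563
F_eff = 1195.3809


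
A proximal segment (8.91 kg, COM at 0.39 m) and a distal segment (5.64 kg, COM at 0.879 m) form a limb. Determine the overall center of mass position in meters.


COM = (m1*x1 + m2*x2) / (m1 + m2)
COM = (8.91*0.39 + 5.64*0.879) / (8.91 + 5.64)
Numerator = 8.4325
Denominator = 14.5500
COM = 0.5796


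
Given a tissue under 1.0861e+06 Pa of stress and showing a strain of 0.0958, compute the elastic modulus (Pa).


E = stress / strain
E = 1.0861e+06 / 0.0958
E = 1.1337e+07


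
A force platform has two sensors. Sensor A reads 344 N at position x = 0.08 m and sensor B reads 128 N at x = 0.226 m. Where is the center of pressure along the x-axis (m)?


COP_x = (F1*x1 + F2*x2) / (F1 + F2)
COP_x = (344*0.08 + 128*0.226) / (344 + 128)
Numerator = 56.4480
Denominator = 472
COP_x = 0.1196


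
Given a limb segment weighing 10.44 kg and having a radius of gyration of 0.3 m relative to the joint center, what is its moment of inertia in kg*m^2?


I = m * k^2
I = 10.44 * 0.3^2
k^2 = 0.0900
I = 0.9396


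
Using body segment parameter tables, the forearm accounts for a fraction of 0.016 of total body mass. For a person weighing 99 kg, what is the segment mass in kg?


m_segment = body_mass * fraction
m_segment = 99 * 0.016
m_segment = 1.5840


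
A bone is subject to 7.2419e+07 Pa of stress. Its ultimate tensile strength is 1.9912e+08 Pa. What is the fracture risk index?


FRI = applied / ultimate
FRI = 7.2419e+07 / 1.9912e+08
FRI = 0.3637


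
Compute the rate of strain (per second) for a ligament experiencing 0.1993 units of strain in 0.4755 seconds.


strain_rate = delta_strain / delta_t
strain_rate = 0.1993 / 0.4755
strain_rate = 0.4191


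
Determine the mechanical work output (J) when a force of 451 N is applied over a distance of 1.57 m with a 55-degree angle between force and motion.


W = F * d * cos(theta)
theta = 55 deg = 0.9599 rad
cos(theta) = 0.5736
W = 451 * 1.57 * 0.5736
W = 406.1323


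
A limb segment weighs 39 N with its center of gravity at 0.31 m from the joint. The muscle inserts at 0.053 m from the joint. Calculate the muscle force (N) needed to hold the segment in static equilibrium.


F_muscle = W * d_load / d_muscle
F_muscle = 39 * 0.31 / 0.053
Numerator = 12.0900
F_muscle = 228.1132


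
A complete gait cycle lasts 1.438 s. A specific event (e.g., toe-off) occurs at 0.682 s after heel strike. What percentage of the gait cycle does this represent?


pct = (event_time / cycle_time) * 100
pct = (0.682 / 1.438) * 100
ratio = 0.4743
pct = 47.4270


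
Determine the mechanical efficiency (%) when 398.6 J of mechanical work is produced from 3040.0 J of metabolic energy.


eta = (W_mech / E_meta) * 100
eta = (398.6 / 3040.0) * 100
ratio = 0.1311
eta = 13.1118


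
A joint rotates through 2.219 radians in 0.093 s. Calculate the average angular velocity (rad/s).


omega = delta_theta / delta_t
omega = 2.219 / 0.093
omega = 23.8602


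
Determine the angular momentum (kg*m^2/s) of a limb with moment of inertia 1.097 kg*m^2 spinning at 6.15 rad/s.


L = I * omega
L = 1.097 * 6.15
L = 6.7466


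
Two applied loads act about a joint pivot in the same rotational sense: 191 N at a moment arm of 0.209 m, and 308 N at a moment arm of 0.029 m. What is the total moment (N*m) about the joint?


M = F1 * d1 + F2 * d2
M = 191 * 0.209 + 308 * 0.029
M = 39.9190 + 8.9320
M = 48.8510


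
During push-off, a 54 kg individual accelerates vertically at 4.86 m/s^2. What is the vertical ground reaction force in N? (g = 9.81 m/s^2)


GRF = m * (g + a)
GRF = 54 * (9.81 + 4.86)
GRF = 54 * 14.6700
GRF = 792.1800


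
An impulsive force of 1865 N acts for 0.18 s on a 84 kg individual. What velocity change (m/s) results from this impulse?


J = F * dt = 1865 * 0.18 = 335.7000 N*s
delta_v = J / m
delta_v = 335.7000 / 84
delta_v = 3.9964


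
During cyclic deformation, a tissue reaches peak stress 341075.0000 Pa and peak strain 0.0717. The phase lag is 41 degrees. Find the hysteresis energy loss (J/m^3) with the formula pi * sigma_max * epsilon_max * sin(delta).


E_loss = pi * sigma_max * epsilon_max * sin(delta)
delta = 41 deg = 0.7156 rad
sin(delta) = 0.6561
E_loss = pi * 341075.0000 * 0.0717 * 0.6561
E_loss = 50403.6321


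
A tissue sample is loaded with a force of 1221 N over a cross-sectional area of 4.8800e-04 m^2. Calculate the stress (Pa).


stress = F / A
stress = 1221 / 4.8800e-04
stress = 2.5020e+06


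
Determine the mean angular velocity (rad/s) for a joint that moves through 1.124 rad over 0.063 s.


omega = delta_theta / delta_t
omega = 1.124 / 0.063
omega = 17.8413


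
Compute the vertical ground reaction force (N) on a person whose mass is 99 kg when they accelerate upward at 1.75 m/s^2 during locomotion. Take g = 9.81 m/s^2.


GRF = m * (g + a)
GRF = 99 * (9.81 + 1.75)
GRF = 99 * 11.5600
GRF = 1144.4400


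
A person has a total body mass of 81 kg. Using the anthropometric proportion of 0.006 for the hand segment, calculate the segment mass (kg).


m_segment = body_mass * fraction
m_segment = 81 * 0.006
m_segment = 0.4860


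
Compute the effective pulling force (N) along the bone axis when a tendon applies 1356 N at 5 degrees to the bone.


F_eff = F_tendon * cos(theta)
theta = 5 deg = 0.0873 rad
cos(theta) = 0.9962
F_eff = 1356 * 0.9962
F_eff = 1350.8400


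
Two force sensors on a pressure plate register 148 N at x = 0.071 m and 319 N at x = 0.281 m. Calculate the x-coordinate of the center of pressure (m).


COP_x = (F1*x1 + F2*x2) / (F1 + F2)
COP_x = (148*0.071 + 319*0.281) / (148 + 319)
Numerator = 100.1470
Denominator = 467
COP_x = 0.2144


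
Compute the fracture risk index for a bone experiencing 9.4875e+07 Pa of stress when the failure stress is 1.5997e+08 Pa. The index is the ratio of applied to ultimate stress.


FRI = applied / ultimate
FRI = 9.4875e+07 / 1.5997e+08
FRI = 0.5931


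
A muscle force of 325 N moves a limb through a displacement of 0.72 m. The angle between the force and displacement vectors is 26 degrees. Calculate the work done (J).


W = F * d * cos(theta)
theta = 26 deg = 0.4538 rad
cos(theta) = 0.8988
W = 325 * 0.72 * 0.8988
W = 210.3178


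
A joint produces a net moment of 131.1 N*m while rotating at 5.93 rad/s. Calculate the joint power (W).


P = M * omega
P = 131.1 * 5.93
P = 777.4230


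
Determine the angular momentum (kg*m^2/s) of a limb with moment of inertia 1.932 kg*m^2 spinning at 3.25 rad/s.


L = I * omega
L = 1.932 * 3.25
L = 6.2790


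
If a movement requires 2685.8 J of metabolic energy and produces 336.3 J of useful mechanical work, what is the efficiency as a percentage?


eta = (W_mech / E_meta) * 100
eta = (336.3 / 2685.8) * 100
ratio = 0.1252
eta = 12.5214


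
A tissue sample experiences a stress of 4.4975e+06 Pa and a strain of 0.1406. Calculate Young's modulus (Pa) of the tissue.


E = stress / strain
E = 4.4975e+06 / 0.1406
E = 3.1988e+07


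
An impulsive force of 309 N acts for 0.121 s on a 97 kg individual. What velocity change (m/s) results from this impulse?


J = F * dt = 309 * 0.121 = 37.3890 N*s
delta_v = J / m
delta_v = 37.3890 / 97
delta_v = 0.3855


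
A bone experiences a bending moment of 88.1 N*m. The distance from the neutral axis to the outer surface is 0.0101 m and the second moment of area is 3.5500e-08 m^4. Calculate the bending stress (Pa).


sigma = M * c / I
sigma = 88.1 * 0.0101 / 3.5500e-08
M * c = 0.8898
sigma = 2.5065e+07


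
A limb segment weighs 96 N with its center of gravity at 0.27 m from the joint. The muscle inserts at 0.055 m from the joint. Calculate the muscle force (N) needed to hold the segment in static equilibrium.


F_muscle = W * d_load / d_muscle
F_muscle = 96 * 0.27 / 0.055
Numerator = 25.9200
F_muscle = 471.2727


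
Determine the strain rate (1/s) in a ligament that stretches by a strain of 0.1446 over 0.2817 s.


strain_rate = delta_strain / delta_t
strain_rate = 0.1446 / 0.2817
strain_rate = 0.5133


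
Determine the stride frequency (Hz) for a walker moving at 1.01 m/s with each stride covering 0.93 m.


f = v / stride_length
f = 1.01 / 0.93
f = 1.0860


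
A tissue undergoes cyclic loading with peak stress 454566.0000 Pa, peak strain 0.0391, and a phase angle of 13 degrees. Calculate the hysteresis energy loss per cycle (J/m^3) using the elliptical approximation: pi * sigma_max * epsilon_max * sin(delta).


E_loss = pi * sigma_max * epsilon_max * sin(delta)
delta = 13 deg = 0.2269 rad
sin(delta) = 0.2250
E_loss = pi * 454566.0000 * 0.0391 * 0.2250
E_loss = 12560.6355


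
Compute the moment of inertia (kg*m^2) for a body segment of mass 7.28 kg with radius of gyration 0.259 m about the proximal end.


I = m * k^2
I = 7.28 * 0.259^2
k^2 = 0.0671
I = 0.4883


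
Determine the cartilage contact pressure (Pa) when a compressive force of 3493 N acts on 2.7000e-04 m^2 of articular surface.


P = F / A
P = 3493 / 2.7000e-04
P = 1.2937e+07


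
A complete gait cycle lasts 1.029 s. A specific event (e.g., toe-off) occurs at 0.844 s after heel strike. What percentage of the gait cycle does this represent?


pct = (event_time / cycle_time) * 100
pct = (0.844 / 1.029) * 100
ratio = 0.8202
pct = 82.0214


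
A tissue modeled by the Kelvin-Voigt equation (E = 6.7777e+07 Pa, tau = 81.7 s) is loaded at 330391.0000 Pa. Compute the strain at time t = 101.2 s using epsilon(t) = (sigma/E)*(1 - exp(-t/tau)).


epsilon(t) = (sigma/E) * (1 - exp(-t/tau))
sigma/E = 330391.0000 / 6.7777e+07 = 0.0049
exp(-t/tau) = exp(-101.2 / 81.7) = 0.2898
epsilon = 0.0049 * (1 - 0.2898)
epsilon = 0.0035


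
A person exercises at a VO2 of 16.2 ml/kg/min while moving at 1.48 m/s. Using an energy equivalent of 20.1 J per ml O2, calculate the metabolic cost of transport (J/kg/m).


Power per kg = VO2 * 20.1 / 60
Power per kg = 16.2 * 20.1 / 60 = 5.4270 W/kg
Cost = power_per_kg / speed
Cost = 5.4270 / 1.48
Cost = 3.6669


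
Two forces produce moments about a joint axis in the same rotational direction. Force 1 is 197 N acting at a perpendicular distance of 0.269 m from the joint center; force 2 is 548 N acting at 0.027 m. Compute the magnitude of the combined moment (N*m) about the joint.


M = F1 * d1 + F2 * d2
M = 197 * 0.269 + 548 * 0.027
M = 52.9930 + 14.7960
M = 67.7890


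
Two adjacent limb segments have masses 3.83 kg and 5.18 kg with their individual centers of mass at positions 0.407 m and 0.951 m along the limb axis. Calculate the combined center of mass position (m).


COM = (m1*x1 + m2*x2) / (m1 + m2)
COM = (3.83*0.407 + 5.18*0.951) / (3.83 + 5.18)
Numerator = 6.4850
Denominator = 9.0100
COM = 0.7198


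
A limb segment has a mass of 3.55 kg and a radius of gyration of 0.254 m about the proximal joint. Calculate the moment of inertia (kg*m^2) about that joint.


I = m * k^2
I = 3.55 * 0.254^2
k^2 = 0.0645
I = 0.2290


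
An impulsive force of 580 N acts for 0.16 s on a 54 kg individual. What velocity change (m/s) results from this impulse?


J = F * dt = 580 * 0.16 = 92.8000 N*s
delta_v = J / m
delta_v = 92.8000 / 54
delta_v = 1.7185


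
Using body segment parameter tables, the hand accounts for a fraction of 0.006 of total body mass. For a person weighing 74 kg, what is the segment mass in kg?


m_segment = body_mass * fraction
m_segment = 74 * 0.006
m_segment = 0.4440


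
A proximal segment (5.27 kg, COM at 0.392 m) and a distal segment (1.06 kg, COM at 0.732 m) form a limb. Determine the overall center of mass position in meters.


COM = (m1*x1 + m2*x2) / (m1 + m2)
COM = (5.27*0.392 + 1.06*0.732) / (5.27 + 1.06)
Numerator = 2.8418
Denominator = 6.3300
COM = 0.4489


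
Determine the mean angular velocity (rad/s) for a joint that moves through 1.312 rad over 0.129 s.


omega = delta_theta / delta_t
omega = 1.312 / 0.129
omega = 10.1705


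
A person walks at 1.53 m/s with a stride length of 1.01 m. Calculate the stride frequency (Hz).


f = v / stride_length
f = 1.53 / 1.01
f = 1.5149


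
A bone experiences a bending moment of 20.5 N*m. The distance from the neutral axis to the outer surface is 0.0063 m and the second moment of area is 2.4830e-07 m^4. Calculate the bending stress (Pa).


sigma = M * c / I
sigma = 20.5 * 0.0063 / 2.4830e-07
M * c = 0.1291
sigma = 520136.9311


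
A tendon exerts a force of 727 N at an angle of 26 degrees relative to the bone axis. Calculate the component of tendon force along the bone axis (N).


F_eff = F_tendon * cos(theta)
theta = 26 deg = 0.4538 rad
cos(theta) = 0.8988
F_eff = 727 * 0.8988
F_eff = 653.4233


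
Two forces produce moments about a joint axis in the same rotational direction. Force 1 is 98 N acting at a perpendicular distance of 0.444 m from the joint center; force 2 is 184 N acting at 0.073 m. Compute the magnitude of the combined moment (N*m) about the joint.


M = F1 * d1 + F2 * d2
M = 98 * 0.444 + 184 * 0.073
M = 43.5120 + 13.4320
M = 56.9440


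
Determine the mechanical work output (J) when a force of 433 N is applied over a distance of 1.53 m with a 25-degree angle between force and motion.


W = F * d * cos(theta)
theta = 25 deg = 0.4363 rad
cos(theta) = 0.9063
W = 433 * 1.53 * 0.9063
W = 600.4198


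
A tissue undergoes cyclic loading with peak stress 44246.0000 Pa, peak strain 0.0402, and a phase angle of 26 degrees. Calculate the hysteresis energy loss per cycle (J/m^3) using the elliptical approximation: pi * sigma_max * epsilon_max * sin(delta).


E_loss = pi * sigma_max * epsilon_max * sin(delta)
delta = 26 deg = 0.4538 rad
sin(delta) = 0.4384
E_loss = pi * 44246.0000 * 0.0402 * 0.4384
E_loss = 2449.5816


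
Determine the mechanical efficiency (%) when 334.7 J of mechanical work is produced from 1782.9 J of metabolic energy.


eta = (W_mech / E_meta) * 100
eta = (334.7 / 1782.9) * 100
ratio = 0.1877
eta = 18.7728


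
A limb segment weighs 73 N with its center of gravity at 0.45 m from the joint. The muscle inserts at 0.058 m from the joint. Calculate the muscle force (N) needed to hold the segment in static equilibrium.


F_muscle = W * d_load / d_muscle
F_muscle = 73 * 0.45 / 0.058
Numerator = 32.8500
F_muscle = 566.3793


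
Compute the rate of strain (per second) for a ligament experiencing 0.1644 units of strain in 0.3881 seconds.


strain_rate = delta_strain / delta_t
strain_rate = 0.1644 / 0.3881
strain_rate = 0.4236


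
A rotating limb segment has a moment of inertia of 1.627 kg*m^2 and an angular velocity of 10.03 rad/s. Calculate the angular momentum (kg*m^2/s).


L = I * omega
L = 1.627 * 10.03
L = 16.3188


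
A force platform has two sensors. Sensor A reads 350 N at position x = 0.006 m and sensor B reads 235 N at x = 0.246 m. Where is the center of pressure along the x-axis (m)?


COP_x = (F1*x1 + F2*x2) / (F1 + F2)
COP_x = (350*0.006 + 235*0.246) / (350 + 235)
Numerator = 59.9100
Denominator = 585
COP_x = 0.1024


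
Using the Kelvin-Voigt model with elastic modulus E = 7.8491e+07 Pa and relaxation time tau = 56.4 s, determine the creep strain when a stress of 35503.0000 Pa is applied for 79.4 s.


epsilon(t) = (sigma/E) * (1 - exp(-t/tau))
sigma/E = 35503.0000 / 7.8491e+07 = 4.5232e-04
exp(-t/tau) = exp(-79.4 / 56.4) = 0.2447
epsilon = 4.5232e-04 * (1 - 0.2447)
epsilon = 3.4165e-04


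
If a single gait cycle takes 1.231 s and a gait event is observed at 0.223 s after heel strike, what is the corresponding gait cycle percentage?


pct = (event_time / cycle_time) * 100
pct = (0.223 / 1.231) * 100
ratio = 0.1812
pct = 18.1154


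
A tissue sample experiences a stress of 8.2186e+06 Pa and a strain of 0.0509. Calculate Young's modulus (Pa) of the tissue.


E = stress / strain
E = 8.2186e+06 / 0.0509
E = 1.6147e+08


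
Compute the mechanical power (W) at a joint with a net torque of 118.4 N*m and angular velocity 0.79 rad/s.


P = M * omega
P = 118.4 * 0.79
P = 93.5360


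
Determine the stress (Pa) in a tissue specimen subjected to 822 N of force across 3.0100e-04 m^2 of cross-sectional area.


stress = F / A
stress = 822 / 3.0100e-04
stress = 2.7309e+06


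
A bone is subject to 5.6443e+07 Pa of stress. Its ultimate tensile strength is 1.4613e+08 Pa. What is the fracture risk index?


FRI = applied / ultimate
FRI = 5.6443e+07 / 1.4613e+08
FRI = 0.3863


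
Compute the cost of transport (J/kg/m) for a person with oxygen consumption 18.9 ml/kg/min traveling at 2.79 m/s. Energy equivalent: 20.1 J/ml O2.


Power per kg = VO2 * 20.1 / 60
Power per kg = 18.9 * 20.1 / 60 = 6.3315 W/kg
Cost = power_per_kg / speed
Cost = 6.3315 / 2.79
Cost = 2.2694


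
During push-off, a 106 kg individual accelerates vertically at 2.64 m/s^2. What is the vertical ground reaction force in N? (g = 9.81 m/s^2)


GRF = m * (g + a)
GRF = 106 * (9.81 + 2.64)
GRF = 106 * 12.4500
GRF = 1319.7000


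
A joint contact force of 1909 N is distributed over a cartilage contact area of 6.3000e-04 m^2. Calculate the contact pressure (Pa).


P = F / A
P = 1909 / 6.3000e-04
P = 3.0302e+06


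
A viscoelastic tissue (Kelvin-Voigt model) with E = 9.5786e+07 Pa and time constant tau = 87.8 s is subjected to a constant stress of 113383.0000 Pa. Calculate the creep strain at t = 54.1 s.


epsilon(t) = (sigma/E) * (1 - exp(-t/tau))
sigma/E = 113383.0000 / 9.5786e+07 = 0.0012
exp(-t/tau) = exp(-54.1 / 87.8) = 0.5400
epsilon = 0.0012 * (1 - 0.5400)
epsilon = 5.4450e-04


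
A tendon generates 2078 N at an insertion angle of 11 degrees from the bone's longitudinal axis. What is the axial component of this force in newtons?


F_eff = F_tendon * cos(theta)
theta = 11 deg = 0.1920 rad
cos(theta) = 0.9816
F_eff = 2078 * 0.9816
F_eff = 2039.8213


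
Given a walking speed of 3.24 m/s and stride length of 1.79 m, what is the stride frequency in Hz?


f = v / stride_length
f = 3.24 / 1.79
f = 1.8101


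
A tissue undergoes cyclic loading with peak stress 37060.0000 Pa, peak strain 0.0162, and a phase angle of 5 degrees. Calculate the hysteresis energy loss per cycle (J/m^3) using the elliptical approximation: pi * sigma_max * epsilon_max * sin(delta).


E_loss = pi * sigma_max * epsilon_max * sin(delta)
delta = 5 deg = 0.0873 rad
sin(delta) = 0.0872
E_loss = pi * 37060.0000 * 0.0162 * 0.0872
E_loss = 164.3866


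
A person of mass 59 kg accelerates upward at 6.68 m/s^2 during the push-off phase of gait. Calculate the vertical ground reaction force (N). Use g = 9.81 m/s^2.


GRF = m * (g + a)
GRF = 59 * (9.81 + 6.68)
GRF = 59 * 16.4900
GRF = 972.9100


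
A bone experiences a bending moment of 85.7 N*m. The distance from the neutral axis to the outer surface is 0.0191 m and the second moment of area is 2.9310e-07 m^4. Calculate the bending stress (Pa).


sigma = M * c / I
sigma = 85.7 * 0.0191 / 2.9310e-07
M * c = 1.6369
sigma = 5.5847e+06


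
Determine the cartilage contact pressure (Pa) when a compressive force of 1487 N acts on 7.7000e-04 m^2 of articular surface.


P = F / A
P = 1487 / 7.7000e-04
P = 1.9312e+06


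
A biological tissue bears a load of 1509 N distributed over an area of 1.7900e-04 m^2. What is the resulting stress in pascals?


stress = F / A
stress = 1509 / 1.7900e-04
stress = 8.4302e+06


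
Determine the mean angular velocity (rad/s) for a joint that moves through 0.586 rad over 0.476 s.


omega = delta_theta / delta_t
omega = 0.586 / 0.476
omega = 1.2311


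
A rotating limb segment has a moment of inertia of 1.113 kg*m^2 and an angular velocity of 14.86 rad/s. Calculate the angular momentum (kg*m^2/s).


L = I * omega
L = 1.113 * 14.86
L = 16.5392


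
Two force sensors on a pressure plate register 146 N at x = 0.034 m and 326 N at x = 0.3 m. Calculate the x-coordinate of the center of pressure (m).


COP_x = (F1*x1 + F2*x2) / (F1 + F2)
COP_x = (146*0.034 + 326*0.3) / (146 + 326)
Numerator = 102.7640
Denominator = 472
COP_x = 0.2177


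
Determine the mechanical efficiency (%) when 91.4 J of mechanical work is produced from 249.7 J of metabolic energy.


eta = (W_mech / E_meta) * 100
eta = (91.4 / 249.7) * 100
ratio = 0.3660
eta = 36.6039


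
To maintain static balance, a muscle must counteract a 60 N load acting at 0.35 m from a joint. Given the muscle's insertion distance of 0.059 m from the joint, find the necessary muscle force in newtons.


F_muscle = W * d_load / d_muscle
F_muscle = 60 * 0.35 / 0.059
Numerator = 21.0000
F_muscle = 355.9322


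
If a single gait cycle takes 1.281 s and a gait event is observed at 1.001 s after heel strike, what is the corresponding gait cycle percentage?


pct = (event_time / cycle_time) * 100
pct = (1.001 / 1.281) * 100
ratio = 0.7814
pct = 78.1421


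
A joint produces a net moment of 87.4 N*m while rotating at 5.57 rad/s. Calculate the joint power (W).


P = M * omega
P = 87.4 * 5.57
P = 486.8180


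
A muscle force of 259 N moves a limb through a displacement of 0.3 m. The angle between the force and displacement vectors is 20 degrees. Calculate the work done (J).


W = F * d * cos(theta)
theta = 20 deg = 0.3491 rad
cos(theta) = 0.9397
W = 259 * 0.3 * 0.9397
W = 73.0141


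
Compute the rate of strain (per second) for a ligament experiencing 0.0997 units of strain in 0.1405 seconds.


strain_rate = delta_strain / delta_t
strain_rate = 0.0997 / 0.1405
strain_rate = 0.7096


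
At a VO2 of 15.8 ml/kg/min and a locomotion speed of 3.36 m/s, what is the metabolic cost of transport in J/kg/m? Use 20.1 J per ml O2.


Power per kg = VO2 * 20.1 / 60
Power per kg = 15.8 * 20.1 / 60 = 5.2930 W/kg
Cost = power_per_kg / speed
Cost = 5.2930 / 3.36
Cost = 1.5753


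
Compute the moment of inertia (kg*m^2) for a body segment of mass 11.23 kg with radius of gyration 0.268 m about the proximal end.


I = m * k^2
I = 11.23 * 0.268^2
k^2 = 0.0718
I = 0.8066


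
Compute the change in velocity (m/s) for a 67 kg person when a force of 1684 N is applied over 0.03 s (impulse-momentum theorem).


J = F * dt = 1684 * 0.03 = 50.5200 N*s
delta_v = J / m
delta_v = 50.5200 / 67
delta_v = 0.7540


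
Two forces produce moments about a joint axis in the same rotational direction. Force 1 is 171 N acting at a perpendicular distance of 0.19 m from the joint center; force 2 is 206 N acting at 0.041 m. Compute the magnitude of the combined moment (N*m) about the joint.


M = F1 * d1 + F2 * d2
M = 171 * 0.19 + 206 * 0.041
M = 32.4900 + 8.4460
M = 40.9360


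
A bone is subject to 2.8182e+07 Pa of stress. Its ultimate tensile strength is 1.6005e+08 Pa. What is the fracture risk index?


FRI = applied / ultimate
FRI = 2.8182e+07 / 1.6005e+08
FRI = 0.1761


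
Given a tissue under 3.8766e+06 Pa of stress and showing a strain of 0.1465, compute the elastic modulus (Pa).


E = stress / strain
E = 3.8766e+06 / 0.1465
E = 2.6461e+07


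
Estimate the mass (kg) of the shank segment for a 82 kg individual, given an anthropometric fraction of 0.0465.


m_segment = body_mass * fraction
m_segment = 82 * 0.0465
m_segment = 3.8130


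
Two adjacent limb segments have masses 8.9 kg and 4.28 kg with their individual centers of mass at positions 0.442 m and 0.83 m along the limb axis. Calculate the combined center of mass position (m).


COM = (m1*x1 + m2*x2) / (m1 + m2)
COM = (8.9*0.442 + 4.28*0.83) / (8.9 + 4.28)
Numerator = 7.4862
Denominator = 13.1800
COM = 0.5680


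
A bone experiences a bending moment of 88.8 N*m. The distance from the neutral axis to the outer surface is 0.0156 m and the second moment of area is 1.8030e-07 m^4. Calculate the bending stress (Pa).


sigma = M * c / I
sigma = 88.8 * 0.0156 / 1.8030e-07
M * c = 1.3853
sigma = 7.6832e+06


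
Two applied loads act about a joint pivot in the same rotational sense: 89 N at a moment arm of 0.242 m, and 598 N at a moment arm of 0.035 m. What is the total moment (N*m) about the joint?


M = F1 * d1 + F2 * d2
M = 89 * 0.242 + 598 * 0.035
M = 21.5380 + 20.9300
M = 42.4680


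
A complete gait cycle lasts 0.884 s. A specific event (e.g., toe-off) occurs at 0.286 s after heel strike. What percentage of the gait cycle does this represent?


pct = (event_time / cycle_time) * 100
pct = (0.286 / 0.884) * 100
ratio = 0.3235
pct = 32.3529


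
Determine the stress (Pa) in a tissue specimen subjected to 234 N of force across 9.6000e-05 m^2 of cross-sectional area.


stress = F / A
stress = 234 / 9.6000e-05
stress = 2.4375e+06


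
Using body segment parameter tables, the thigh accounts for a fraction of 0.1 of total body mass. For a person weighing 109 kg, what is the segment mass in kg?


m_segment = body_mass * fraction
m_segment = 109 * 0.1
m_segment = 10.9000


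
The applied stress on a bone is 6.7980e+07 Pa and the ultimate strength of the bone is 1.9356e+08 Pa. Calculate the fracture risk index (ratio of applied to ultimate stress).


FRI = applied / ultimate
FRI = 6.7980e+07 / 1.9356e+08
FRI = 0.3512


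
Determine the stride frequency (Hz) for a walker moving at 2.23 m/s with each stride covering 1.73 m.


f = v / stride_length
f = 2.23 / 1.73
f = 1.2890


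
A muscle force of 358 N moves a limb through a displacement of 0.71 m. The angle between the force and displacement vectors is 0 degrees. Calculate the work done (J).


W = F * d * cos(theta)
theta = 0 deg = 0.0000 rad
cos(theta) = 1.0000
W = 358 * 0.71 * 1.0000
W = 254.1800


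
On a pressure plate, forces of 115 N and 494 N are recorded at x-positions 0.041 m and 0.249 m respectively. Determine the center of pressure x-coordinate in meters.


COP_x = (F1*x1 + F2*x2) / (F1 + F2)
COP_x = (115*0.041 + 494*0.249) / (115 + 494)
Numerator = 127.7210
Denominator = 609
COP_x = 0.2097


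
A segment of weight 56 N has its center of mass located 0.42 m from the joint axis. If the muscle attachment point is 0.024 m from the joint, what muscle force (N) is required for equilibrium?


F_muscle = W * d_load / d_muscle
F_muscle = 56 * 0.42 / 0.024
Numerator = 23.5200
F_muscle = 980.0000


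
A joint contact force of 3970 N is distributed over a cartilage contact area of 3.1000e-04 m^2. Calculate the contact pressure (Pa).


P = F / A
P = 3970 / 3.1000e-04
P = 1.2806e+07


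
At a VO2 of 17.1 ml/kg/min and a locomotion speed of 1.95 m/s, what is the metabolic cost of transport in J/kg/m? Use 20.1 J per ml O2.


Power per kg = VO2 * 20.1 / 60
Power per kg = 17.1 * 20.1 / 60 = 5.7285 W/kg
Cost = power_per_kg / speed
Cost = 5.7285 / 1.95
Cost = 2.9377


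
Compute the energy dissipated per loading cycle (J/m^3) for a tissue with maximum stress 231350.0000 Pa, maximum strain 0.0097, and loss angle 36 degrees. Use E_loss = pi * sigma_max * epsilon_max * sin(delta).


E_loss = pi * sigma_max * epsilon_max * sin(delta)
delta = 36 deg = 0.6283 rad
sin(delta) = 0.5878
E_loss = pi * 231350.0000 * 0.0097 * 0.5878
E_loss = 4143.9051


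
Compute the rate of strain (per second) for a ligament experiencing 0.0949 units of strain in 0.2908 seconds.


strain_rate = delta_strain / delta_t
strain_rate = 0.0949 / 0.2908
strain_rate = 0.3263


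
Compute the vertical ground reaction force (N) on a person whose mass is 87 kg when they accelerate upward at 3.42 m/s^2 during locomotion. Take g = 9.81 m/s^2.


GRF = m * (g + a)
GRF = 87 * (9.81 + 3.42)
GRF = 87 * 13.2300
GRF = 1151.0100


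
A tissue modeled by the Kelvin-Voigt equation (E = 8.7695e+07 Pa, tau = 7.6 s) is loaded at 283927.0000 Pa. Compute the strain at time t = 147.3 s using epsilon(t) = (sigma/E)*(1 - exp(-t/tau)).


epsilon(t) = (sigma/E) * (1 - exp(-t/tau))
sigma/E = 283927.0000 / 8.7695e+07 = 0.0032
exp(-t/tau) = exp(-147.3 / 7.6) = 3.8255e-09
epsilon = 0.0032 * (1 - 3.8255e-09)
epsilon = 0.0032


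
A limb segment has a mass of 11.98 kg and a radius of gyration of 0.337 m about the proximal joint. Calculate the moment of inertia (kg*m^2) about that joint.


I = m * k^2
I = 11.98 * 0.337^2
k^2 = 0.1136
I = 1.3606


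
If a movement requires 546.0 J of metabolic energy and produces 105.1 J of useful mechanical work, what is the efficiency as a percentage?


eta = (W_mech / E_meta) * 100
eta = (105.1 / 546.0) * 100
ratio = 0.1925
eta = 19.2491


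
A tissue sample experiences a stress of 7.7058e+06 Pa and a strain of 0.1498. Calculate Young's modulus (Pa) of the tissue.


E = stress / strain
E = 7.7058e+06 / 0.1498
E = 5.1441e+07


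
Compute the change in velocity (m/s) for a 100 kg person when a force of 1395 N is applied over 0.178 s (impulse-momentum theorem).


J = F * dt = 1395 * 0.178 = 248.3100 N*s
delta_v = J / m
delta_v = 248.3100 / 100
delta_v = 2.4831


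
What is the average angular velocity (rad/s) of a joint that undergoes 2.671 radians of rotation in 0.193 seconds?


omega = delta_theta / delta_t
omega = 2.671 / 0.193
omega = 13.8394


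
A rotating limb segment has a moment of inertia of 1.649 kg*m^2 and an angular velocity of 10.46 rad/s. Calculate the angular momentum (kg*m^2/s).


L = I * omega
L = 1.649 * 10.46
L = 17.2485


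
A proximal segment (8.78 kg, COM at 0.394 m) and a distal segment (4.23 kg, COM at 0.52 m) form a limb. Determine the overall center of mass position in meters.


COM = (m1*x1 + m2*x2) / (m1 + m2)
COM = (8.78*0.394 + 4.23*0.52) / (8.78 + 4.23)
Numerator = 5.6589
Denominator = 13.0100
COM = 0.4350


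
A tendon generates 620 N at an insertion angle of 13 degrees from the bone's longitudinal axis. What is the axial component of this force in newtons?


F_eff = F_tendon * cos(theta)
theta = 13 deg = 0.2269 rad
cos(theta) = 0.9744
F_eff = 620 * 0.9744
F_eff = 604.1094


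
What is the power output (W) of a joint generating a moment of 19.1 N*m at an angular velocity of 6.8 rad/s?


P = M * omega
P = 19.1 * 6.8
P = 129.8800


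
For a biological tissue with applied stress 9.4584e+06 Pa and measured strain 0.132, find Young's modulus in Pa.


E = stress / strain
E = 9.4584e+06 / 0.132
E = 7.1655e+07


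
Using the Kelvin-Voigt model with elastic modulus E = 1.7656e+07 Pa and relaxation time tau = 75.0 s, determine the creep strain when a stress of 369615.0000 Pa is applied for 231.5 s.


epsilon(t) = (sigma/E) * (1 - exp(-t/tau))
sigma/E = 369615.0000 / 1.7656e+07 = 0.0209
exp(-t/tau) = exp(-231.5 / 75.0) = 0.0457
epsilon = 0.0209 * (1 - 0.0457)
epsilon = 0.0200


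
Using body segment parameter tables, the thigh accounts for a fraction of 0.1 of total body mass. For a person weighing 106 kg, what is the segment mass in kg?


m_segment = body_mass * fraction
m_segment = 106 * 0.1
m_segment = 10.6000


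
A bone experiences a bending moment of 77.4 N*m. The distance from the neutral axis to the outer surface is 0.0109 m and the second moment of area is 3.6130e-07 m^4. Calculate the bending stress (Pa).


sigma = M * c / I
sigma = 77.4 * 0.0109 / 3.6130e-07
M * c = 0.8437
sigma = 2.3351e+06


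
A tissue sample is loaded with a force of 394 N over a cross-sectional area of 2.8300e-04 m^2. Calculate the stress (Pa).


stress = F / A
stress = 394 / 2.8300e-04
stress = 1.3922e+06


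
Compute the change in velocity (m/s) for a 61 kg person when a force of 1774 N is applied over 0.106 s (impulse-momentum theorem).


J = F * dt = 1774 * 0.106 = 188.0440 N*s
delta_v = J / m
delta_v = 188.0440 / 61
delta_v = 3.0827


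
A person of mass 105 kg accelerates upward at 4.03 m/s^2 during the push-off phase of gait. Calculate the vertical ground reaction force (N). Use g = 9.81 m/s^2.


GRF = m * (g + a)
GRF = 105 * (9.81 + 4.03)
GRF = 105 * 13.8400
GRF = 1453.2000


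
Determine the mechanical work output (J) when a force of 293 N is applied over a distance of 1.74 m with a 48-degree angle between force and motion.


W = F * d * cos(theta)
theta = 48 deg = 0.8378 rad
cos(theta) = 0.6691
W = 293 * 1.74 * 0.6691
W = 341.1362


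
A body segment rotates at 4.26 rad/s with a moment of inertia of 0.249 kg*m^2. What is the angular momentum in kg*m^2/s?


L = I * omega
L = 0.249 * 4.26
L = 1.0607


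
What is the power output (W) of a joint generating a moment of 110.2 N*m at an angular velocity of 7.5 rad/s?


P = M * omega
P = 110.2 * 7.5
P = 826.5000


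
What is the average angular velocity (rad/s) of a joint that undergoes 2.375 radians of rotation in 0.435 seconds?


omega = delta_theta / delta_t
omega = 2.375 / 0.435
omega = 5.4598


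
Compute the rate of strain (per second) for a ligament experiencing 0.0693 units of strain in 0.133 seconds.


strain_rate = delta_strain / delta_t
strain_rate = 0.0693 / 0.133
strain_rate = 0.5211


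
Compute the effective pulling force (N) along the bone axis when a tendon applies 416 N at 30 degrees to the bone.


F_eff = F_tendon * cos(theta)
theta = 30 deg = 0.5236 rad
cos(theta) = 0.8660
F_eff = 416 * 0.8660
F_eff = 360.2666


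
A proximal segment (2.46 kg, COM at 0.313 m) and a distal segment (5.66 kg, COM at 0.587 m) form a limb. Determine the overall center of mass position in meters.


COM = (m1*x1 + m2*x2) / (m1 + m2)
COM = (2.46*0.313 + 5.66*0.587) / (2.46 + 5.66)
Numerator = 4.0924
Denominator = 8.1200
COM = 0.5040


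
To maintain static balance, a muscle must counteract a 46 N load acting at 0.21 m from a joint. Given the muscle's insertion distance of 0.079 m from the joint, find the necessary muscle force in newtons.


F_muscle = W * d_load / d_muscle
F_muscle = 46 * 0.21 / 0.079
Numerator = 9.6600
F_muscle = 122.2785


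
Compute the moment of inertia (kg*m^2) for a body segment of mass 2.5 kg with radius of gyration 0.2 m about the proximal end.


I = m * k^2
I = 2.5 * 0.2^2
k^2 = 0.0400
I = 0.1000


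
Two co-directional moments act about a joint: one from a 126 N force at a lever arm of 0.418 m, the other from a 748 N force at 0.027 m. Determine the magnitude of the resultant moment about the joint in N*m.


M = F1 * d1 + F2 * d2
M = 126 * 0.418 + 748 * 0.027
M = 52.6680 + 20.1960
M = 72.8640


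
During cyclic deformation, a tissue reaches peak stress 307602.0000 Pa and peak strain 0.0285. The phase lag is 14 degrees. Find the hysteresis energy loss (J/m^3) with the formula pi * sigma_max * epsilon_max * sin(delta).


E_loss = pi * sigma_max * epsilon_max * sin(delta)
delta = 14 deg = 0.2443 rad
sin(delta) = 0.2419
E_loss = pi * 307602.0000 * 0.0285 * 0.2419
E_loss = 6662.8351


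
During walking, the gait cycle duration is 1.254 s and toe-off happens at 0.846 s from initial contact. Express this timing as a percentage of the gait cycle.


pct = (event_time / cycle_time) * 100
pct = (0.846 / 1.254) * 100
ratio = 0.6746
pct = 67.4641


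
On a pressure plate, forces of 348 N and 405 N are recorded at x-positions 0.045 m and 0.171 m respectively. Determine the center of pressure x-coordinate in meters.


COP_x = (F1*x1 + F2*x2) / (F1 + F2)
COP_x = (348*0.045 + 405*0.171) / (348 + 405)
Numerator = 84.9150
Denominator = 753
COP_x = 0.1128


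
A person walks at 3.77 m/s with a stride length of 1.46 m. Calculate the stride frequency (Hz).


f = v / stride_length
f = 3.77 / 1.46
f = 2.5822


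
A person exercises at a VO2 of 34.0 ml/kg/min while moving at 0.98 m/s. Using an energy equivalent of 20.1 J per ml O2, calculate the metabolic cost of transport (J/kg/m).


Power per kg = VO2 * 20.1 / 60
Power per kg = 34.0 * 20.1 / 60 = 11.3900 W/kg
Cost = power_per_kg / speed
Cost = 11.3900 / 0.98
Cost = 11.6224


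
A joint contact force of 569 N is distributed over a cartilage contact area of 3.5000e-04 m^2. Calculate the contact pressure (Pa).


P = F / A
P = 569 / 3.5000e-04
P = 1.6257e+06


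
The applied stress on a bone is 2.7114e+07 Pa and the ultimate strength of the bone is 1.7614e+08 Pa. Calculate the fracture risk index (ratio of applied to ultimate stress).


FRI = applied / ultimate
FRI = 2.7114e+07 / 1.7614e+08
FRI = 0.1539


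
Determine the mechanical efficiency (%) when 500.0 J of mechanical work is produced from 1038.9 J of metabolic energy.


eta = (W_mech / E_meta) * 100
eta = (500.0 / 1038.9) * 100
ratio = 0.4813
eta = 48.1278
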